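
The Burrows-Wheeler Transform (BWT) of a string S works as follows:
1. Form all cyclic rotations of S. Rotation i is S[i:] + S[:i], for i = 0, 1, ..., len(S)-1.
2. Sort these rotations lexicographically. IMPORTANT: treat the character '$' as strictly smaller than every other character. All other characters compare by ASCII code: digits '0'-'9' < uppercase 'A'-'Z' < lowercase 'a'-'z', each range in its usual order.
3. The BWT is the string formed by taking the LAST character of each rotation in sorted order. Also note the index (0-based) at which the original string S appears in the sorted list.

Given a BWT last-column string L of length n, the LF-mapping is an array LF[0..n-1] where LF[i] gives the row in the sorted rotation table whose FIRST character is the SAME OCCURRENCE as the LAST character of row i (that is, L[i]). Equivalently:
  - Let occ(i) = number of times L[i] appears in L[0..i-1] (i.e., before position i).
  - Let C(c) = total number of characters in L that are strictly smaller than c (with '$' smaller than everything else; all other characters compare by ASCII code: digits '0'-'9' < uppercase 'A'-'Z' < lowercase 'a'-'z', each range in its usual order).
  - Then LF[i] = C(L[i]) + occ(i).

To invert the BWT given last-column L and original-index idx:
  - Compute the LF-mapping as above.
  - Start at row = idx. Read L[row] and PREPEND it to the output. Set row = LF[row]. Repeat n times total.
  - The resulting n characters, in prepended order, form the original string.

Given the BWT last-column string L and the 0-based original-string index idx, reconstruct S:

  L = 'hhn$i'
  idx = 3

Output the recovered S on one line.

Answer: inhh$

Derivation:
LF mapping: 1 2 4 0 3
Walk LF starting at row 3, prepending L[row]:
  step 1: row=3, L[3]='$', prepend. Next row=LF[3]=0
  step 2: row=0, L[0]='h', prepend. Next row=LF[0]=1
  step 3: row=1, L[1]='h', prepend. Next row=LF[1]=2
  step 4: row=2, L[2]='n', prepend. Next row=LF[2]=4
  step 5: row=4, L[4]='i', prepend. Next row=LF[4]=3
Reversed output: inhh$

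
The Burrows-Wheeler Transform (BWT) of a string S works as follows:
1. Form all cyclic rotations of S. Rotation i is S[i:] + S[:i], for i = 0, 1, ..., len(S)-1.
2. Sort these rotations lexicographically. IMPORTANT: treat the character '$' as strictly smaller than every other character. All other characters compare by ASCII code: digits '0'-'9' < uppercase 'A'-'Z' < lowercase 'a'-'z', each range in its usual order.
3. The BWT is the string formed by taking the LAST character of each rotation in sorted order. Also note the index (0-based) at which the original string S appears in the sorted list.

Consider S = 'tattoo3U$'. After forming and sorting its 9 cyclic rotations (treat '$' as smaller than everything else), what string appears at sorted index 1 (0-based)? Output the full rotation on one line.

All 9 rotations (rotation i = S[i:]+S[:i]):
  rot[0] = tattoo3U$
  rot[1] = attoo3U$t
  rot[2] = ttoo3U$ta
  rot[3] = too3U$tat
  rot[4] = oo3U$tatt
  rot[5] = o3U$tatto
  rot[6] = 3U$tattoo
  rot[7] = U$tattoo3
  rot[8] = $tattoo3U
Sorted (with $ < everything):
  sorted[0] = $tattoo3U
  sorted[1] = 3U$tattoo
  sorted[2] = U$tattoo3
  sorted[3] = attoo3U$t
  sorted[4] = o3U$tatto
  sorted[5] = oo3U$tatt
  sorted[6] = tattoo3U$
  sorted[7] = too3U$tat
  sorted[8] = ttoo3U$ta
sorted[1] = 3U$tattoo

Answer: 3U$tattoo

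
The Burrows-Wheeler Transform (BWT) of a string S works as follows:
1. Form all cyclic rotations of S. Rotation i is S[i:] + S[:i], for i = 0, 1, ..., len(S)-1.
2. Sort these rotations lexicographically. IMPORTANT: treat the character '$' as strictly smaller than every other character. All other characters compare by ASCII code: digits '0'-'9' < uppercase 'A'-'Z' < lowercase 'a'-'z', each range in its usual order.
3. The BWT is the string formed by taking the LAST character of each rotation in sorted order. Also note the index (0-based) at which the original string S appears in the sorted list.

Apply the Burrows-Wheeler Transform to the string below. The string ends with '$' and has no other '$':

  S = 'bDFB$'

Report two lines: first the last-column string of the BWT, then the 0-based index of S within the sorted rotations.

Answer: BFbD$
4

Derivation:
All 5 rotations (rotation i = S[i:]+S[:i]):
  rot[0] = bDFB$
  rot[1] = DFB$b
  rot[2] = FB$bD
  rot[3] = B$bDF
  rot[4] = $bDFB
Sorted (with $ < everything):
  sorted[0] = $bDFB  (last char: 'B')
  sorted[1] = B$bDF  (last char: 'F')
  sorted[2] = DFB$b  (last char: 'b')
  sorted[3] = FB$bD  (last char: 'D')
  sorted[4] = bDFB$  (last char: '$')
Last column: BFbD$
Original string S is at sorted index 4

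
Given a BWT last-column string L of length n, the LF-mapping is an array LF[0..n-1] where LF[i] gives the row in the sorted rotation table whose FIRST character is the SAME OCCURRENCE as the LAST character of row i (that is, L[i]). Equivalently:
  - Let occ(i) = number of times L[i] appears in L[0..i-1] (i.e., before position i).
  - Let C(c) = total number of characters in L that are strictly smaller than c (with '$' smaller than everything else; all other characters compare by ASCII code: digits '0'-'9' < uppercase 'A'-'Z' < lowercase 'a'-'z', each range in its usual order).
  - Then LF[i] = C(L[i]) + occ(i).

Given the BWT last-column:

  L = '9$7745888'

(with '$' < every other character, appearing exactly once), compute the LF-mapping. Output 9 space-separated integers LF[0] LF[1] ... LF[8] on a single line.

Answer: 8 0 3 4 1 2 5 6 7

Derivation:
Char counts: '$':1, '4':1, '5':1, '7':2, '8':3, '9':1
C (first-col start): C('$')=0, C('4')=1, C('5')=2, C('7')=3, C('8')=5, C('9')=8
L[0]='9': occ=0, LF[0]=C('9')+0=8+0=8
L[1]='$': occ=0, LF[1]=C('$')+0=0+0=0
L[2]='7': occ=0, LF[2]=C('7')+0=3+0=3
L[3]='7': occ=1, LF[3]=C('7')+1=3+1=4
L[4]='4': occ=0, LF[4]=C('4')+0=1+0=1
L[5]='5': occ=0, LF[5]=C('5')+0=2+0=2
L[6]='8': occ=0, LF[6]=C('8')+0=5+0=5
L[7]='8': occ=1, LF[7]=C('8')+1=5+1=6
L[8]='8': occ=2, LF[8]=C('8')+2=5+2=7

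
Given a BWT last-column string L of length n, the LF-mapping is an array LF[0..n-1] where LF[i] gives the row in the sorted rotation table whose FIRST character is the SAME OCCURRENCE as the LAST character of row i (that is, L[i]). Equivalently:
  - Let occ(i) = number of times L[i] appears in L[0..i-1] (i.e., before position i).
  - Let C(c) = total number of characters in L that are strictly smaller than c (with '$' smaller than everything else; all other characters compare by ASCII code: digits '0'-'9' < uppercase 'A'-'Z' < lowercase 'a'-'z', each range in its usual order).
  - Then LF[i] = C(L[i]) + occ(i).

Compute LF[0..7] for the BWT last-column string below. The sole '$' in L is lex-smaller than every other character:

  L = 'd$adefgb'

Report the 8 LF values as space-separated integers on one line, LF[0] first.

Answer: 3 0 1 4 5 6 7 2

Derivation:
Char counts: '$':1, 'a':1, 'b':1, 'd':2, 'e':1, 'f':1, 'g':1
C (first-col start): C('$')=0, C('a')=1, C('b')=2, C('d')=3, C('e')=5, C('f')=6, C('g')=7
L[0]='d': occ=0, LF[0]=C('d')+0=3+0=3
L[1]='$': occ=0, LF[1]=C('$')+0=0+0=0
L[2]='a': occ=0, LF[2]=C('a')+0=1+0=1
L[3]='d': occ=1, LF[3]=C('d')+1=3+1=4
L[4]='e': occ=0, LF[4]=C('e')+0=5+0=5
L[5]='f': occ=0, LF[5]=C('f')+0=6+0=6
L[6]='g': occ=0, LF[6]=C('g')+0=7+0=7
L[7]='b': occ=0, LF[7]=C('b')+0=2+0=2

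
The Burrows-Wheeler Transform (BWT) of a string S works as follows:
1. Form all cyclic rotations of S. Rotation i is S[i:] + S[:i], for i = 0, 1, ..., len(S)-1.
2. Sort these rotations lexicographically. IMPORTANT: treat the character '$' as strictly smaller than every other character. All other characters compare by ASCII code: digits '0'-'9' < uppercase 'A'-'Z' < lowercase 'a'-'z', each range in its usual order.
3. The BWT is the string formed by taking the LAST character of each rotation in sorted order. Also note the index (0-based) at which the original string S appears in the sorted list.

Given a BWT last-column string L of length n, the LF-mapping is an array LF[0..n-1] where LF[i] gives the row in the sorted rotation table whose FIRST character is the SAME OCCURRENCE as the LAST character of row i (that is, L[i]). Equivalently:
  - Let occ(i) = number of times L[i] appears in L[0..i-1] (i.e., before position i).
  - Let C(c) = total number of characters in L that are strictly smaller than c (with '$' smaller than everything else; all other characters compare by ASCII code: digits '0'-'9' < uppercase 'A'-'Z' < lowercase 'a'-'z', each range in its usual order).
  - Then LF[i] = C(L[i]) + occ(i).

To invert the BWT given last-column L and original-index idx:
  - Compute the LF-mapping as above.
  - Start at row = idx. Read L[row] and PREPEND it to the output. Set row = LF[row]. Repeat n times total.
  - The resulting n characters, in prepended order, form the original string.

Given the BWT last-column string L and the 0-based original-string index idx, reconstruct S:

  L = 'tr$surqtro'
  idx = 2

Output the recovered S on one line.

Answer: qsrourrtt$

Derivation:
LF mapping: 7 3 0 6 9 4 2 8 5 1
Walk LF starting at row 2, prepending L[row]:
  step 1: row=2, L[2]='$', prepend. Next row=LF[2]=0
  step 2: row=0, L[0]='t', prepend. Next row=LF[0]=7
  step 3: row=7, L[7]='t', prepend. Next row=LF[7]=8
  step 4: row=8, L[8]='r', prepend. Next row=LF[8]=5
  step 5: row=5, L[5]='r', prepend. Next row=LF[5]=4
  step 6: row=4, L[4]='u', prepend. Next row=LF[4]=9
  step 7: row=9, L[9]='o', prepend. Next row=LF[9]=1
  step 8: row=1, L[1]='r', prepend. Next row=LF[1]=3
  step 9: row=3, L[3]='s', prepend. Next row=LF[3]=6
  step 10: row=6, L[6]='q', prepend. Next row=LF[6]=2
Reversed output: qsrourrtt$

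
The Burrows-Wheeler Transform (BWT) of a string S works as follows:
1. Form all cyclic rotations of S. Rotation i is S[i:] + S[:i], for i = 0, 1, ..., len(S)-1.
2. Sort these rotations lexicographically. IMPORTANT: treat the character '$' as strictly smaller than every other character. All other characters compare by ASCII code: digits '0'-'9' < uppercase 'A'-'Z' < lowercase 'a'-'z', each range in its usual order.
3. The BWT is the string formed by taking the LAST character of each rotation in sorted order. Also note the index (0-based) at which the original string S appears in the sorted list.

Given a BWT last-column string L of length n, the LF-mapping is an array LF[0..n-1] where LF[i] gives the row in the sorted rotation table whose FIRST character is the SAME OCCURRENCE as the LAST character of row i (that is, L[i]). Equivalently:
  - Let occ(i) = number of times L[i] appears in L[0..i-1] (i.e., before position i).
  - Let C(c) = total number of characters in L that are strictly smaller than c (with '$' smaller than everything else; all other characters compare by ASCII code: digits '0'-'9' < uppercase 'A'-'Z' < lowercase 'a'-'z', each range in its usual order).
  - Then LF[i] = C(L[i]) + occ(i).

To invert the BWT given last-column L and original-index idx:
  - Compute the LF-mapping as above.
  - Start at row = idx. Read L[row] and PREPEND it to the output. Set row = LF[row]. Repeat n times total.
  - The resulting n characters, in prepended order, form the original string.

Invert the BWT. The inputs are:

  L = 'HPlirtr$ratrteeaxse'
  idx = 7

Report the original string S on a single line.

Answer: extraterrestrialPH$

Derivation:
LF mapping: 1 2 9 8 10 15 11 0 12 3 16 13 17 5 6 4 18 14 7
Walk LF starting at row 7, prepending L[row]:
  step 1: row=7, L[7]='$', prepend. Next row=LF[7]=0
  step 2: row=0, L[0]='H', prepend. Next row=LF[0]=1
  step 3: row=1, L[1]='P', prepend. Next row=LF[1]=2
  step 4: row=2, L[2]='l', prepend. Next row=LF[2]=9
  step 5: row=9, L[9]='a', prepend. Next row=LF[9]=3
  step 6: row=3, L[3]='i', prepend. Next row=LF[3]=8
  step 7: row=8, L[8]='r', prepend. Next row=LF[8]=12
  step 8: row=12, L[12]='t', prepend. Next row=LF[12]=17
  step 9: row=17, L[17]='s', prepend. Next row=LF[17]=14
  step 10: row=14, L[14]='e', prepend. Next row=LF[14]=6
  step 11: row=6, L[6]='r', prepend. Next row=LF[6]=11
  step 12: row=11, L[11]='r', prepend. Next row=LF[11]=13
  step 13: row=13, L[13]='e', prepend. Next row=LF[13]=5
  step 14: row=5, L[5]='t', prepend. Next row=LF[5]=15
  step 15: row=15, L[15]='a', prepend. Next row=LF[15]=4
  step 16: row=4, L[4]='r', prepend. Next row=LF[4]=10
  step 17: row=10, L[10]='t', prepend. Next row=LF[10]=16
  step 18: row=16, L[16]='x', prepend. Next row=LF[16]=18
  step 19: row=18, L[18]='e', prepend. Next row=LF[18]=7
Reversed output: extraterrestrialPH$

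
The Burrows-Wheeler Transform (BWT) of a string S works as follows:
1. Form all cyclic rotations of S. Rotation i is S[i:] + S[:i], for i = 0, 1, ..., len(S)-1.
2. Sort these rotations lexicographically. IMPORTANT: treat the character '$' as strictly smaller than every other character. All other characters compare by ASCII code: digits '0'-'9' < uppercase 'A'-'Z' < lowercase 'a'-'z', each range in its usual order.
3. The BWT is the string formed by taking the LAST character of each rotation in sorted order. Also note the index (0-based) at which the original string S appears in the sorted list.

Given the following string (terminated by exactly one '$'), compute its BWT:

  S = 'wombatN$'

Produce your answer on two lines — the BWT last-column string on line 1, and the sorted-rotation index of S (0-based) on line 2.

All 8 rotations (rotation i = S[i:]+S[:i]):
  rot[0] = wombatN$
  rot[1] = ombatN$w
  rot[2] = mbatN$wo
  rot[3] = batN$wom
  rot[4] = atN$womb
  rot[5] = tN$womba
  rot[6] = N$wombat
  rot[7] = $wombatN
Sorted (with $ < everything):
  sorted[0] = $wombatN  (last char: 'N')
  sorted[1] = N$wombat  (last char: 't')
  sorted[2] = atN$womb  (last char: 'b')
  sorted[3] = batN$wom  (last char: 'm')
  sorted[4] = mbatN$wo  (last char: 'o')
  sorted[5] = ombatN$w  (last char: 'w')
  sorted[6] = tN$womba  (last char: 'a')
  sorted[7] = wombatN$  (last char: '$')
Last column: Ntbmowa$
Original string S is at sorted index 7

Answer: Ntbmowa$
7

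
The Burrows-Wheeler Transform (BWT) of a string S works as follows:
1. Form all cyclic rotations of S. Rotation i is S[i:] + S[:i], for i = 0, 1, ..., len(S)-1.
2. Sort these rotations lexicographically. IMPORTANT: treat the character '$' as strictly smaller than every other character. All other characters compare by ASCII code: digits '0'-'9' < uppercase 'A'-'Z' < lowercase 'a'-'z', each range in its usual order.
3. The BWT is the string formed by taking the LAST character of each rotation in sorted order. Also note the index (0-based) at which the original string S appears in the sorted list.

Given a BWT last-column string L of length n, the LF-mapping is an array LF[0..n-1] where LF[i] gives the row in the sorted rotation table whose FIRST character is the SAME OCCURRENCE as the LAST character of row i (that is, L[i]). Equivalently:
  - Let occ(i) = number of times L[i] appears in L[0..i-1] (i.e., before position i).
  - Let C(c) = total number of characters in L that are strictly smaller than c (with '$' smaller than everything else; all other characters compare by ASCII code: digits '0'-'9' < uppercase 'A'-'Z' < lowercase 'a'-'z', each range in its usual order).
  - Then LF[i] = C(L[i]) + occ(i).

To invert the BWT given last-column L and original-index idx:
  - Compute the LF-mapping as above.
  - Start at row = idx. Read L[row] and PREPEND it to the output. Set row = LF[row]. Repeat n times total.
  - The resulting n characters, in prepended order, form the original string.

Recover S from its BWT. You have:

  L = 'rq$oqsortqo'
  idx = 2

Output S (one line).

LF mapping: 7 4 0 1 5 9 2 8 10 6 3
Walk LF starting at row 2, prepending L[row]:
  step 1: row=2, L[2]='$', prepend. Next row=LF[2]=0
  step 2: row=0, L[0]='r', prepend. Next row=LF[0]=7
  step 3: row=7, L[7]='r', prepend. Next row=LF[7]=8
  step 4: row=8, L[8]='t', prepend. Next row=LF[8]=10
  step 5: row=10, L[10]='o', prepend. Next row=LF[10]=3
  step 6: row=3, L[3]='o', prepend. Next row=LF[3]=1
  step 7: row=1, L[1]='q', prepend. Next row=LF[1]=4
  step 8: row=4, L[4]='q', prepend. Next row=LF[4]=5
  step 9: row=5, L[5]='s', prepend. Next row=LF[5]=9
  step 10: row=9, L[9]='q', prepend. Next row=LF[9]=6
  step 11: row=6, L[6]='o', prepend. Next row=LF[6]=2
Reversed output: oqsqqootrr$

Answer: oqsqqootrr$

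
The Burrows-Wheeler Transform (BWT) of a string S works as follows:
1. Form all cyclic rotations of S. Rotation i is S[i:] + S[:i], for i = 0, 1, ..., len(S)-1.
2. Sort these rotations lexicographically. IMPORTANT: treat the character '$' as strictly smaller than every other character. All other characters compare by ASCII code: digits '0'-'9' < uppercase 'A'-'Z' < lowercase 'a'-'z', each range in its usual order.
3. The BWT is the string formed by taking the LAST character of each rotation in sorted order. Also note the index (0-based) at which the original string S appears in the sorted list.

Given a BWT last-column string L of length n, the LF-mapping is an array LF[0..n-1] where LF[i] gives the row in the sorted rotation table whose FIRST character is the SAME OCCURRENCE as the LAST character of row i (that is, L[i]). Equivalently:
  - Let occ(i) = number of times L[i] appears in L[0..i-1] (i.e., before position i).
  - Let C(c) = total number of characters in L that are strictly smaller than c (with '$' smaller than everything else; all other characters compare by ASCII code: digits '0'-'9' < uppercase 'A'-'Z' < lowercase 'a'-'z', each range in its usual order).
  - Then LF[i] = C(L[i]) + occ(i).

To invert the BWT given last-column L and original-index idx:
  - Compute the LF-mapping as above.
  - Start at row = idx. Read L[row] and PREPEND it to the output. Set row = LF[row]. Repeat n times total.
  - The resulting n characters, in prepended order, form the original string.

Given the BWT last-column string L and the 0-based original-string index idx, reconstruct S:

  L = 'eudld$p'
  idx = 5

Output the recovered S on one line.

LF mapping: 3 6 1 4 2 0 5
Walk LF starting at row 5, prepending L[row]:
  step 1: row=5, L[5]='$', prepend. Next row=LF[5]=0
  step 2: row=0, L[0]='e', prepend. Next row=LF[0]=3
  step 3: row=3, L[3]='l', prepend. Next row=LF[3]=4
  step 4: row=4, L[4]='d', prepend. Next row=LF[4]=2
  step 5: row=2, L[2]='d', prepend. Next row=LF[2]=1
  step 6: row=1, L[1]='u', prepend. Next row=LF[1]=6
  step 7: row=6, L[6]='p', prepend. Next row=LF[6]=5
Reversed output: puddle$

Answer: puddle$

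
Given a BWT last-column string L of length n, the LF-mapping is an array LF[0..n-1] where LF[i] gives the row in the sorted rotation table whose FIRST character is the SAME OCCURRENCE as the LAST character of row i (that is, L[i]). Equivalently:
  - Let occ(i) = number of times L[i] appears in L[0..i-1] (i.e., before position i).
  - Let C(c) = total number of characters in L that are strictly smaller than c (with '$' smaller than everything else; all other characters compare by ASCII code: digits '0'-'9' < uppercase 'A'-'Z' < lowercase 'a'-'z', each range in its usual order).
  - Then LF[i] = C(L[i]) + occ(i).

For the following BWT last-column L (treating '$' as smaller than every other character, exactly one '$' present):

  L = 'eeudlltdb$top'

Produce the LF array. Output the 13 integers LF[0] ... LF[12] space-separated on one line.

Char counts: '$':1, 'b':1, 'd':2, 'e':2, 'l':2, 'o':1, 'p':1, 't':2, 'u':1
C (first-col start): C('$')=0, C('b')=1, C('d')=2, C('e')=4, C('l')=6, C('o')=8, C('p')=9, C('t')=10, C('u')=12
L[0]='e': occ=0, LF[0]=C('e')+0=4+0=4
L[1]='e': occ=1, LF[1]=C('e')+1=4+1=5
L[2]='u': occ=0, LF[2]=C('u')+0=12+0=12
L[3]='d': occ=0, LF[3]=C('d')+0=2+0=2
L[4]='l': occ=0, LF[4]=C('l')+0=6+0=6
L[5]='l': occ=1, LF[5]=C('l')+1=6+1=7
L[6]='t': occ=0, LF[6]=C('t')+0=10+0=10
L[7]='d': occ=1, LF[7]=C('d')+1=2+1=3
L[8]='b': occ=0, LF[8]=C('b')+0=1+0=1
L[9]='$': occ=0, LF[9]=C('$')+0=0+0=0
L[10]='t': occ=1, LF[10]=C('t')+1=10+1=11
L[11]='o': occ=0, LF[11]=C('o')+0=8+0=8
L[12]='p': occ=0, LF[12]=C('p')+0=9+0=9

Answer: 4 5 12 2 6 7 10 3 1 0 11 8 9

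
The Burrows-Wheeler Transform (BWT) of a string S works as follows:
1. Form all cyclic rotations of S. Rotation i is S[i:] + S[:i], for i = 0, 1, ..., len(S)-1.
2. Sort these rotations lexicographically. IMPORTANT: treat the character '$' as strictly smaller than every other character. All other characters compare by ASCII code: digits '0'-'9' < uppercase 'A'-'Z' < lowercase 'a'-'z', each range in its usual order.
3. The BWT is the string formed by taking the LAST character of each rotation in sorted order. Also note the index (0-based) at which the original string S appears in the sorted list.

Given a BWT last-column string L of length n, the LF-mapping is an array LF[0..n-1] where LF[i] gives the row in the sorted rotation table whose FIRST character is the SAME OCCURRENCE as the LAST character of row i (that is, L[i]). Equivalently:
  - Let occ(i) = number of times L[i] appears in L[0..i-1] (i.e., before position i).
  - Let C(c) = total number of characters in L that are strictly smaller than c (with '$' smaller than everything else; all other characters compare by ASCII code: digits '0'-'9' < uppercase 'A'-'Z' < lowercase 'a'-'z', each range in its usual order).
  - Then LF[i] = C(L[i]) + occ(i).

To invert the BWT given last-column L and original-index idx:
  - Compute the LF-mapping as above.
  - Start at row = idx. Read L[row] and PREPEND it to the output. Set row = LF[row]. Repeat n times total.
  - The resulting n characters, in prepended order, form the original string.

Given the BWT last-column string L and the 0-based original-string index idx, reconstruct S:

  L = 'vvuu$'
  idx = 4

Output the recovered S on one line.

LF mapping: 3 4 1 2 0
Walk LF starting at row 4, prepending L[row]:
  step 1: row=4, L[4]='$', prepend. Next row=LF[4]=0
  step 2: row=0, L[0]='v', prepend. Next row=LF[0]=3
  step 3: row=3, L[3]='u', prepend. Next row=LF[3]=2
  step 4: row=2, L[2]='u', prepend. Next row=LF[2]=1
  step 5: row=1, L[1]='v', prepend. Next row=LF[1]=4
Reversed output: vuuv$

Answer: vuuv$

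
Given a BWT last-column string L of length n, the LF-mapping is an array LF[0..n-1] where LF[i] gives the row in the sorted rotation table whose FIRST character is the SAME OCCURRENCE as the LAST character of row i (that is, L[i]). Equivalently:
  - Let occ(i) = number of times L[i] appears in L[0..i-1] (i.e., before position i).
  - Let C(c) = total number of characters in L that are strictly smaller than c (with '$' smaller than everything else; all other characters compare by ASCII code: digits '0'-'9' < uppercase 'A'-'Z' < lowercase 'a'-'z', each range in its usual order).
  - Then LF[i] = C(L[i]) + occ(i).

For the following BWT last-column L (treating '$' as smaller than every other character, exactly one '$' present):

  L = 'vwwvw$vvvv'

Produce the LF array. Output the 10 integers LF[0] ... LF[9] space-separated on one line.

Answer: 1 7 8 2 9 0 3 4 5 6

Derivation:
Char counts: '$':1, 'v':6, 'w':3
C (first-col start): C('$')=0, C('v')=1, C('w')=7
L[0]='v': occ=0, LF[0]=C('v')+0=1+0=1
L[1]='w': occ=0, LF[1]=C('w')+0=7+0=7
L[2]='w': occ=1, LF[2]=C('w')+1=7+1=8
L[3]='v': occ=1, LF[3]=C('v')+1=1+1=2
L[4]='w': occ=2, LF[4]=C('w')+2=7+2=9
L[5]='$': occ=0, LF[5]=C('$')+0=0+0=0
L[6]='v': occ=2, LF[6]=C('v')+2=1+2=3
L[7]='v': occ=3, LF[7]=C('v')+3=1+3=4
L[8]='v': occ=4, LF[8]=C('v')+4=1+4=5
L[9]='v': occ=5, LF[9]=C('v')+5=1+5=6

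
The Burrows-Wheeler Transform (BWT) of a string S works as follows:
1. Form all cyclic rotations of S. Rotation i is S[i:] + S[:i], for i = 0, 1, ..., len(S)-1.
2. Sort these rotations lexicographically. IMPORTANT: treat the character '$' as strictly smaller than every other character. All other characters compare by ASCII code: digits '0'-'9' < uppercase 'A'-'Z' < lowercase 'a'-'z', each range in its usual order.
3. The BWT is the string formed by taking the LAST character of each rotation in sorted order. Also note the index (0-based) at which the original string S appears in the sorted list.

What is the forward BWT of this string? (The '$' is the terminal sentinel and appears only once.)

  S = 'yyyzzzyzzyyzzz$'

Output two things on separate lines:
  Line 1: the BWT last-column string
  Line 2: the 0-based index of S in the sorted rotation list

All 15 rotations (rotation i = S[i:]+S[:i]):
  rot[0] = yyyzzzyzzyyzzz$
  rot[1] = yyzzzyzzyyzzz$y
  rot[2] = yzzzyzzyyzzz$yy
  rot[3] = zzzyzzyyzzz$yyy
  rot[4] = zzyzzyyzzz$yyyz
  rot[5] = zyzzyyzzz$yyyzz
  rot[6] = yzzyyzzz$yyyzzz
  rot[7] = zzyyzzz$yyyzzzy
  rot[8] = zyyzzz$yyyzzzyz
  rot[9] = yyzzz$yyyzzzyzz
  rot[10] = yzzz$yyyzzzyzzy
  rot[11] = zzz$yyyzzzyzzyy
  rot[12] = zz$yyyzzzyzzyyz
  rot[13] = z$yyyzzzyzzyyzz
  rot[14] = $yyyzzzyzzyyzzz
Sorted (with $ < everything):
  sorted[0] = $yyyzzzyzzyyzzz  (last char: 'z')
  sorted[1] = yyyzzzyzzyyzzz$  (last char: '$')
  sorted[2] = yyzzz$yyyzzzyzz  (last char: 'z')
  sorted[3] = yyzzzyzzyyzzz$y  (last char: 'y')
  sorted[4] = yzzyyzzz$yyyzzz  (last char: 'z')
  sorted[5] = yzzz$yyyzzzyzzy  (last char: 'y')
  sorted[6] = yzzzyzzyyzzz$yy  (last char: 'y')
  sorted[7] = z$yyyzzzyzzyyzz  (last char: 'z')
  sorted[8] = zyyzzz$yyyzzzyz  (last char: 'z')
  sorted[9] = zyzzyyzzz$yyyzz  (last char: 'z')
  sorted[10] = zz$yyyzzzyzzyyz  (last char: 'z')
  sorted[11] = zzyyzzz$yyyzzzy  (last char: 'y')
  sorted[12] = zzyzzyyzzz$yyyz  (last char: 'z')
  sorted[13] = zzz$yyyzzzyzzyy  (last char: 'y')
  sorted[14] = zzzyzzyyzzz$yyy  (last char: 'y')
Last column: z$zyzyyzzzzyzyy
Original string S is at sorted index 1

Answer: z$zyzyyzzzzyzyy
1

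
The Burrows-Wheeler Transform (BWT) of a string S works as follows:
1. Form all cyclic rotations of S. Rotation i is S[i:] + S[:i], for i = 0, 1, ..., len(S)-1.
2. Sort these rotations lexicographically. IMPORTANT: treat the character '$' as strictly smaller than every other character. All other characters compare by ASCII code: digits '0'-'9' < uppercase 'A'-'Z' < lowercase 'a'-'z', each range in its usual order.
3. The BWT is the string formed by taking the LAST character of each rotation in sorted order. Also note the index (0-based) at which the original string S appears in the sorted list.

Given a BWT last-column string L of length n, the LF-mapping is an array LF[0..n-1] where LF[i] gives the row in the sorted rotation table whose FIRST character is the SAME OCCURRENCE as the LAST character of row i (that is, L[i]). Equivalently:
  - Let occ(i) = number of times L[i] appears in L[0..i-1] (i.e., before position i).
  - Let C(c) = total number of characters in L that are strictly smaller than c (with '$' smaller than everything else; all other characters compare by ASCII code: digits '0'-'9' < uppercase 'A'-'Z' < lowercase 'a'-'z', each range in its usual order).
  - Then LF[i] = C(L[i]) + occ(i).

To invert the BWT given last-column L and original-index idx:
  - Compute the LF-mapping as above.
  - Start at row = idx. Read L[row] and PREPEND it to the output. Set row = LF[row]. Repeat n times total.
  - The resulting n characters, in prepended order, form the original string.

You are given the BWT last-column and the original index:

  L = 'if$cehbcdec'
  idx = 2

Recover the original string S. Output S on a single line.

LF mapping: 10 8 0 2 6 9 1 3 5 7 4
Walk LF starting at row 2, prepending L[row]:
  step 1: row=2, L[2]='$', prepend. Next row=LF[2]=0
  step 2: row=0, L[0]='i', prepend. Next row=LF[0]=10
  step 3: row=10, L[10]='c', prepend. Next row=LF[10]=4
  step 4: row=4, L[4]='e', prepend. Next row=LF[4]=6
  step 5: row=6, L[6]='b', prepend. Next row=LF[6]=1
  step 6: row=1, L[1]='f', prepend. Next row=LF[1]=8
  step 7: row=8, L[8]='d', prepend. Next row=LF[8]=5
  step 8: row=5, L[5]='h', prepend. Next row=LF[5]=9
  step 9: row=9, L[9]='e', prepend. Next row=LF[9]=7
  step 10: row=7, L[7]='c', prepend. Next row=LF[7]=3
  step 11: row=3, L[3]='c', prepend. Next row=LF[3]=2
Reversed output: ccehdfbeci$

Answer: ccehdfbeci$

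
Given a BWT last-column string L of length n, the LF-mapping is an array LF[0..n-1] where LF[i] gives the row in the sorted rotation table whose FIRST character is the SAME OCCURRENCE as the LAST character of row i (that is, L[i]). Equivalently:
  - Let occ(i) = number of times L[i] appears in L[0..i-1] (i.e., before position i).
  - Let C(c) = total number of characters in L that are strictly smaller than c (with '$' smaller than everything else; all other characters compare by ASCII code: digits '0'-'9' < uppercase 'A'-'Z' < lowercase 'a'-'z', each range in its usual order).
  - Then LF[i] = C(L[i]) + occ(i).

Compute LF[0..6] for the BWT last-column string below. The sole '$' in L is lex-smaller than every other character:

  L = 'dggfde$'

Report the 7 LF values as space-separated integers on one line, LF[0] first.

Answer: 1 5 6 4 2 3 0

Derivation:
Char counts: '$':1, 'd':2, 'e':1, 'f':1, 'g':2
C (first-col start): C('$')=0, C('d')=1, C('e')=3, C('f')=4, C('g')=5
L[0]='d': occ=0, LF[0]=C('d')+0=1+0=1
L[1]='g': occ=0, LF[1]=C('g')+0=5+0=5
L[2]='g': occ=1, LF[2]=C('g')+1=5+1=6
L[3]='f': occ=0, LF[3]=C('f')+0=4+0=4
L[4]='d': occ=1, LF[4]=C('d')+1=1+1=2
L[5]='e': occ=0, LF[5]=C('e')+0=3+0=3
L[6]='$': occ=0, LF[6]=C('$')+0=0+0=0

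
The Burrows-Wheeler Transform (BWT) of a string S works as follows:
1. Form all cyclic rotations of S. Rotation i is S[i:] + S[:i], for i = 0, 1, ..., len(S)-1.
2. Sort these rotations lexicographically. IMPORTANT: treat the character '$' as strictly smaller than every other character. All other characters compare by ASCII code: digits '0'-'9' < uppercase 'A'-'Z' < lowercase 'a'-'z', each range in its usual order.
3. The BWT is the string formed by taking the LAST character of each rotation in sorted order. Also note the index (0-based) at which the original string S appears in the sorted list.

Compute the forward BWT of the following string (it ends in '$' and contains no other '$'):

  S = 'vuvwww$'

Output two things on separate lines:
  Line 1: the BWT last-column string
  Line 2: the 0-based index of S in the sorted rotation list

All 7 rotations (rotation i = S[i:]+S[:i]):
  rot[0] = vuvwww$
  rot[1] = uvwww$v
  rot[2] = vwww$vu
  rot[3] = www$vuv
  rot[4] = ww$vuvw
  rot[5] = w$vuvww
  rot[6] = $vuvwww
Sorted (with $ < everything):
  sorted[0] = $vuvwww  (last char: 'w')
  sorted[1] = uvwww$v  (last char: 'v')
  sorted[2] = vuvwww$  (last char: '$')
  sorted[3] = vwww$vu  (last char: 'u')
  sorted[4] = w$vuvww  (last char: 'w')
  sorted[5] = ww$vuvw  (last char: 'w')
  sorted[6] = www$vuv  (last char: 'v')
Last column: wv$uwwv
Original string S is at sorted index 2

Answer: wv$uwwv
2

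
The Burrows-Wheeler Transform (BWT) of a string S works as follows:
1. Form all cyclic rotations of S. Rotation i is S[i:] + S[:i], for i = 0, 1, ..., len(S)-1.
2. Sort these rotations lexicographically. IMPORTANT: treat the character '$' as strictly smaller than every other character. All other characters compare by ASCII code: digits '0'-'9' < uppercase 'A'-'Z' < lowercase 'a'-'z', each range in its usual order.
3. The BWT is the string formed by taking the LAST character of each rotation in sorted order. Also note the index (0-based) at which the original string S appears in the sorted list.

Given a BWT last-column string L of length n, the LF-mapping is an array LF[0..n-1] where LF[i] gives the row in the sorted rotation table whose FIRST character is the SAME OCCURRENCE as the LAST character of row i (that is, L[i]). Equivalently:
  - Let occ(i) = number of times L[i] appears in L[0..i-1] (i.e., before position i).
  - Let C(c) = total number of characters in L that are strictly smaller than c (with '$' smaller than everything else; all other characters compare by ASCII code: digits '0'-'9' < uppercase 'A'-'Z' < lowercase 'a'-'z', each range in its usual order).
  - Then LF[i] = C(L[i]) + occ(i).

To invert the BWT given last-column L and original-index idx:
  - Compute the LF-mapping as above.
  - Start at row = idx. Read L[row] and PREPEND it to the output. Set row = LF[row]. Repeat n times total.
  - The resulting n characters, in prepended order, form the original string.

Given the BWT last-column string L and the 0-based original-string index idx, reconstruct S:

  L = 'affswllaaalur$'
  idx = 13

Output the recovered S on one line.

Answer: walrusalfalfa$

Derivation:
LF mapping: 1 5 6 11 13 7 8 2 3 4 9 12 10 0
Walk LF starting at row 13, prepending L[row]:
  step 1: row=13, L[13]='$', prepend. Next row=LF[13]=0
  step 2: row=0, L[0]='a', prepend. Next row=LF[0]=1
  step 3: row=1, L[1]='f', prepend. Next row=LF[1]=5
  step 4: row=5, L[5]='l', prepend. Next row=LF[5]=7
  step 5: row=7, L[7]='a', prepend. Next row=LF[7]=2
  step 6: row=2, L[2]='f', prepend. Next row=LF[2]=6
  step 7: row=6, L[6]='l', prepend. Next row=LF[6]=8
  step 8: row=8, L[8]='a', prepend. Next row=LF[8]=3
  step 9: row=3, L[3]='s', prepend. Next row=LF[3]=11
  step 10: row=11, L[11]='u', prepend. Next row=LF[11]=12
  step 11: row=12, L[12]='r', prepend. Next row=LF[12]=10
  step 12: row=10, L[10]='l', prepend. Next row=LF[10]=9
  step 13: row=9, L[9]='a', prepend. Next row=LF[9]=4
  step 14: row=4, L[4]='w', prepend. Next row=LF[4]=13
Reversed output: walrusalfalfa$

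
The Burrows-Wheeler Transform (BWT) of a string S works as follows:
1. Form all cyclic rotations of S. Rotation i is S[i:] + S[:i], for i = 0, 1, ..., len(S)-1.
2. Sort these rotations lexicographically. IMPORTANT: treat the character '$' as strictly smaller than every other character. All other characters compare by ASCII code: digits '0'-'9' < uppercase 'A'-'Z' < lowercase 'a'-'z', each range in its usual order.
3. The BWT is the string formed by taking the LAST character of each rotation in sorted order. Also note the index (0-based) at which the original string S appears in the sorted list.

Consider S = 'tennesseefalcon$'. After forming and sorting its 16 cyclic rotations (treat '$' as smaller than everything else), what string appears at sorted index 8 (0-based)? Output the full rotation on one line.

Answer: lcon$tennesseefa

Derivation:
All 16 rotations (rotation i = S[i:]+S[:i]):
  rot[0] = tennesseefalcon$
  rot[1] = ennesseefalcon$t
  rot[2] = nnesseefalcon$te
  rot[3] = nesseefalcon$ten
  rot[4] = esseefalcon$tenn
  rot[5] = sseefalcon$tenne
  rot[6] = seefalcon$tennes
  rot[7] = eefalcon$tenness
  rot[8] = efalcon$tennesse
  rot[9] = falcon$tennessee
  rot[10] = alcon$tennesseef
  rot[11] = lcon$tennesseefa
  rot[12] = con$tennesseefal
  rot[13] = on$tennesseefalc
  rot[14] = n$tennesseefalco
  rot[15] = $tennesseefalcon
Sorted (with $ < everything):
  sorted[0] = $tennesseefalcon
  sorted[1] = alcon$tennesseef
  sorted[2] = con$tennesseefal
  sorted[3] = eefalcon$tenness
  sorted[4] = efalcon$tennesse
  sorted[5] = ennesseefalcon$t
  sorted[6] = esseefalcon$tenn
  sorted[7] = falcon$tennessee
  sorted[8] = lcon$tennesseefa
  sorted[9] = n$tennesseefalco
  sorted[10] = nesseefalcon$ten
  sorted[11] = nnesseefalcon$te
  sorted[12] = on$tennesseefalc
  sorted[13] = seefalcon$tennes
  sorted[14] = sseefalcon$tenne
  sorted[15] = tennesseefalcon$
sorted[8] = lcon$tennesseefa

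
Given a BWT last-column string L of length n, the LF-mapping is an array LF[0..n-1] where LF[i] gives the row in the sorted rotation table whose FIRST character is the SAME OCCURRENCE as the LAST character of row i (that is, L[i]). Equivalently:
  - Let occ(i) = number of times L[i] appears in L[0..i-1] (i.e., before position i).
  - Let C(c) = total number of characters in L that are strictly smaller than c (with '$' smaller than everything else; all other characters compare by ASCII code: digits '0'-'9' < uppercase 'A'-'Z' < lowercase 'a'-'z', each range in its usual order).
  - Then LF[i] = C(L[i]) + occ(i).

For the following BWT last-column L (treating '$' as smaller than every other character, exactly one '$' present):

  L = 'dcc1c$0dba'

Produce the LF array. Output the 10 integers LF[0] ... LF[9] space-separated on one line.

Char counts: '$':1, '0':1, '1':1, 'a':1, 'b':1, 'c':3, 'd':2
C (first-col start): C('$')=0, C('0')=1, C('1')=2, C('a')=3, C('b')=4, C('c')=5, C('d')=8
L[0]='d': occ=0, LF[0]=C('d')+0=8+0=8
L[1]='c': occ=0, LF[1]=C('c')+0=5+0=5
L[2]='c': occ=1, LF[2]=C('c')+1=5+1=6
L[3]='1': occ=0, LF[3]=C('1')+0=2+0=2
L[4]='c': occ=2, LF[4]=C('c')+2=5+2=7
L[5]='$': occ=0, LF[5]=C('$')+0=0+0=0
L[6]='0': occ=0, LF[6]=C('0')+0=1+0=1
L[7]='d': occ=1, LF[7]=C('d')+1=8+1=9
L[8]='b': occ=0, LF[8]=C('b')+0=4+0=4
L[9]='a': occ=0, LF[9]=C('a')+0=3+0=3

Answer: 8 5 6 2 7 0 1 9 4 3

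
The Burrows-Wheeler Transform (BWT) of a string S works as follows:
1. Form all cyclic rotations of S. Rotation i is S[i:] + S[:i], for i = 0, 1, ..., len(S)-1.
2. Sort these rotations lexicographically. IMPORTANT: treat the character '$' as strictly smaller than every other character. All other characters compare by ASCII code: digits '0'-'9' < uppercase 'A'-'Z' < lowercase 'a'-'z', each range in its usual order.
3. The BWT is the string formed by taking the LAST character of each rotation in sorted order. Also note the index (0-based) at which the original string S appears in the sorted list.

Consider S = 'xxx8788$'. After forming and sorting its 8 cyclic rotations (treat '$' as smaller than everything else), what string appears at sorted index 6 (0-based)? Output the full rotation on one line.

All 8 rotations (rotation i = S[i:]+S[:i]):
  rot[0] = xxx8788$
  rot[1] = xx8788$x
  rot[2] = x8788$xx
  rot[3] = 8788$xxx
  rot[4] = 788$xxx8
  rot[5] = 88$xxx87
  rot[6] = 8$xxx878
  rot[7] = $xxx8788
Sorted (with $ < everything):
  sorted[0] = $xxx8788
  sorted[1] = 788$xxx8
  sorted[2] = 8$xxx878
  sorted[3] = 8788$xxx
  sorted[4] = 88$xxx87
  sorted[5] = x8788$xx
  sorted[6] = xx8788$x
  sorted[7] = xxx8788$
sorted[6] = xx8788$x

Answer: xx8788$x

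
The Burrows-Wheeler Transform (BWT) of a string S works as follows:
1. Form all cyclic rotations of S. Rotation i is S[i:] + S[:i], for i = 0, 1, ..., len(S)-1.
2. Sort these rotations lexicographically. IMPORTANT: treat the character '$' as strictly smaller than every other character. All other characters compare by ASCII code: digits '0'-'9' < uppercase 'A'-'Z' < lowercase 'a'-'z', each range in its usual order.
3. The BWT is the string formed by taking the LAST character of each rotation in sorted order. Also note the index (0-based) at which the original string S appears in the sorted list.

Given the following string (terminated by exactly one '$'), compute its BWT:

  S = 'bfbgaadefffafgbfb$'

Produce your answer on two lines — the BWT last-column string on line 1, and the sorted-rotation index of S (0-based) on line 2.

All 18 rotations (rotation i = S[i:]+S[:i]):
  rot[0] = bfbgaadefffafgbfb$
  rot[1] = fbgaadefffafgbfb$b
  rot[2] = bgaadefffafgbfb$bf
  rot[3] = gaadefffafgbfb$bfb
  rot[4] = aadefffafgbfb$bfbg
  rot[5] = adefffafgbfb$bfbga
  rot[6] = defffafgbfb$bfbgaa
  rot[7] = efffafgbfb$bfbgaad
  rot[8] = fffafgbfb$bfbgaade
  rot[9] = ffafgbfb$bfbgaadef
  rot[10] = fafgbfb$bfbgaadeff
  rot[11] = afgbfb$bfbgaadefff
  rot[12] = fgbfb$bfbgaadefffa
  rot[13] = gbfb$bfbgaadefffaf
  rot[14] = bfb$bfbgaadefffafg
  rot[15] = fb$bfbgaadefffafgb
  rot[16] = b$bfbgaadefffafgbf
  rot[17] = $bfbgaadefffafgbfb
Sorted (with $ < everything):
  sorted[0] = $bfbgaadefffafgbfb  (last char: 'b')
  sorted[1] = aadefffafgbfb$bfbg  (last char: 'g')
  sorted[2] = adefffafgbfb$bfbga  (last char: 'a')
  sorted[3] = afgbfb$bfbgaadefff  (last char: 'f')
  sorted[4] = b$bfbgaadefffafgbf  (last char: 'f')
  sorted[5] = bfb$bfbgaadefffafg  (last char: 'g')
  sorted[6] = bfbgaadefffafgbfb$  (last char: '$')
  sorted[7] = bgaadefffafgbfb$bf  (last char: 'f')
  sorted[8] = defffafgbfb$bfbgaa  (last char: 'a')
  sorted[9] = efffafgbfb$bfbgaad  (last char: 'd')
  sorted[10] = fafgbfb$bfbgaadeff  (last char: 'f')
  sorted[11] = fb$bfbgaadefffafgb  (last char: 'b')
  sorted[12] = fbgaadefffafgbfb$b  (last char: 'b')
  sorted[13] = ffafgbfb$bfbgaadef  (last char: 'f')
  sorted[14] = fffafgbfb$bfbgaade  (last char: 'e')
  sorted[15] = fgbfb$bfbgaadefffa  (last char: 'a')
  sorted[16] = gaadefffafgbfb$bfb  (last char: 'b')
  sorted[17] = gbfb$bfbgaadefffaf  (last char: 'f')
Last column: bgaffg$fadfbbfeabf
Original string S is at sorted index 6

Answer: bgaffg$fadfbbfeabf
6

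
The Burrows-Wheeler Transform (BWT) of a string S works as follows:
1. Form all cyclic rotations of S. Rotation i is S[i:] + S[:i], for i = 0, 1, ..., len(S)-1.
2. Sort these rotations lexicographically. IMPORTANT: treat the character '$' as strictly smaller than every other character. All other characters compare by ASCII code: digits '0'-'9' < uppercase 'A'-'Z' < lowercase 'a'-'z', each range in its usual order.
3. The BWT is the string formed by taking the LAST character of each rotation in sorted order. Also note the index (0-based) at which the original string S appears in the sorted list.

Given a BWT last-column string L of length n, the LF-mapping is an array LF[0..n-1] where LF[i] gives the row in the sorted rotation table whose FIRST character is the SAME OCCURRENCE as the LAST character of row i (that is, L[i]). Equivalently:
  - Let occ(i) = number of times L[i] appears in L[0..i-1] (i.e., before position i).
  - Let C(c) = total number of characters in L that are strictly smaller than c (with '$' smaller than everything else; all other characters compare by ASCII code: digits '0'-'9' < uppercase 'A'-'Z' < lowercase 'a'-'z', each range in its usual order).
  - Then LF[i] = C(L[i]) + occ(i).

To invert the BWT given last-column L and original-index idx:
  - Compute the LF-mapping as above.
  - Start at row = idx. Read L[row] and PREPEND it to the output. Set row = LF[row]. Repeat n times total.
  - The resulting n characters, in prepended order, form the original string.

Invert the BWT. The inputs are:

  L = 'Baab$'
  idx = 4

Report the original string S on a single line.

Answer: baaB$

Derivation:
LF mapping: 1 2 3 4 0
Walk LF starting at row 4, prepending L[row]:
  step 1: row=4, L[4]='$', prepend. Next row=LF[4]=0
  step 2: row=0, L[0]='B', prepend. Next row=LF[0]=1
  step 3: row=1, L[1]='a', prepend. Next row=LF[1]=2
  step 4: row=2, L[2]='a', prepend. Next row=LF[2]=3
  step 5: row=3, L[3]='b', prepend. Next row=LF[3]=4
Reversed output: baaB$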